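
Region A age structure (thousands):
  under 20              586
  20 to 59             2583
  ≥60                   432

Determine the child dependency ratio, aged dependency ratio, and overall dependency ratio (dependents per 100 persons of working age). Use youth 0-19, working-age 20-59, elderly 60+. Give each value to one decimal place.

Youth dependency ratio: 22.7
Old-age dependency ratio: 16.7
Total dependency ratio: 39.4

Youth dependency ratio = 586 / 2583 × 100 = 22.7
Old-age dependency ratio = 432 / 2583 × 100 = 16.7
Total dependency ratio = (586 + 432) / 2583 × 100 = 1018 / 2583 × 100 = 39.4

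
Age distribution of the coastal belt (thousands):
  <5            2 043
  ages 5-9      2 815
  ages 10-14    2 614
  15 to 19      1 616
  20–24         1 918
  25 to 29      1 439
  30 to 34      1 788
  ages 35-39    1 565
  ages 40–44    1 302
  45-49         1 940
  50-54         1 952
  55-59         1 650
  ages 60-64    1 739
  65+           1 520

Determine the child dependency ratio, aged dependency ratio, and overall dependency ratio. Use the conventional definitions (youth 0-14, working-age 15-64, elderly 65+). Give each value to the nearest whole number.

Youth dependency ratio: 44
Old-age dependency ratio: 9
Total dependency ratio: 53

0–14: 2 043 + 2 815 + 2 614 = 7 472
15–64: 1 616 + 1 918 + 1 439 + 1 788 + 1 565 + 1 302 + 1 940 + 1 952 + 1 650 + 1 739 = 16 909
65+: 1 520
Youth dependency ratio = 7 472 / 16 909 × 100 = 44
Old-age dependency ratio = 1 520 / 16 909 × 100 = 9
Total dependency ratio = (7 472 + 1 520) / 16 909 × 100 = 8 992 / 16 909 × 100 = 53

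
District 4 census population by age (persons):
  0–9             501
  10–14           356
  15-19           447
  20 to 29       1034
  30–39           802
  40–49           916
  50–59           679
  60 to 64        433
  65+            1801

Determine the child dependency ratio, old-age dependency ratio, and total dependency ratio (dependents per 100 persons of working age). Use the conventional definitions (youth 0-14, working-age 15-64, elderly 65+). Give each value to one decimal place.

Youth dependency ratio: 19.9
Old-age dependency ratio: 41.8
Total dependency ratio: 61.7

0–14: 501 + 356 = 857
15–64: 447 + 1034 + 802 + 916 + 679 + 433 = 4311
65+: 1801
Youth dependency ratio = 857 / 4311 × 100 = 19.9
Old-age dependency ratio = 1801 / 4311 × 100 = 41.8
Total dependency ratio = (857 + 1801) / 4311 × 100 = 2658 / 4311 × 100 = 61.7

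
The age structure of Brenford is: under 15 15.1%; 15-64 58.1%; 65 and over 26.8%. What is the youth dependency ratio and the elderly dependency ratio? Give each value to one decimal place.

Youth dependency ratio: 26.0
Old-age dependency ratio: 46.1

Youth dependency ratio = 15.1 / 58.1 × 100 = 26.0
Old-age dependency ratio = 26.8 / 58.1 × 100 = 46.1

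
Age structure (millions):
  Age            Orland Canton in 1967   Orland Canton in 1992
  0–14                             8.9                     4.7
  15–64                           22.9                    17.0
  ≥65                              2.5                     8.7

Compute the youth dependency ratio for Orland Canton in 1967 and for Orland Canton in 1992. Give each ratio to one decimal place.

Orland Canton in 1967: 8.9 / 22.9 × 100 = 38.9
Orland Canton in 1992: 4.7 / 17.0 × 100 = 27.6

Orland Canton in 1967: 38.9
Orland Canton in 1992: 27.6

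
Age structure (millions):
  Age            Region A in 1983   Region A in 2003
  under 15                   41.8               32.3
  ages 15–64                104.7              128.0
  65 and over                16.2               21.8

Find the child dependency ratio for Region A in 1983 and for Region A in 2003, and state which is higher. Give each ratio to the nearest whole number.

Region A in 1983: 41.8 / 104.7 × 100 = 40
Region A in 2003: 32.3 / 128.0 × 100 = 25

Region A in 1983: 40
Region A in 2003: 25
Higher: Region A in 1983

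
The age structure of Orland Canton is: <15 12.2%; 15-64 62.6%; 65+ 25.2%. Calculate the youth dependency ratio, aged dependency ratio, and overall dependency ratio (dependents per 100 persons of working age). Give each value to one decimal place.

Youth dependency ratio = 12.2 / 62.6 × 100 = 19.5
Old-age dependency ratio = 25.2 / 62.6 × 100 = 40.3
Total dependency ratio = (12.2 + 25.2) / 62.6 × 100 = 37.4 / 62.6 × 100 = 59.7

Youth dependency ratio: 19.5
Old-age dependency ratio: 40.3
Total dependency ratio: 59.7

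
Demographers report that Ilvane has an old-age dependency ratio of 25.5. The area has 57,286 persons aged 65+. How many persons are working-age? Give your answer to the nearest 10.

Working-age: 224,650

Old-age dependency ratio = elderly / working-age × 100
25.5 = 57,286 / W × 100
⇒ 224,650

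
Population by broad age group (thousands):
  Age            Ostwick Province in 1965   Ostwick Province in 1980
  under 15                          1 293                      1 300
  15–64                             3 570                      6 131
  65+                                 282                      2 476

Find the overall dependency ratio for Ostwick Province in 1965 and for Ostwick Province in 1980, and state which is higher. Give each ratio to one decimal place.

Ostwick Province in 1965: (1 293 + 282) / 3 570 × 100 = 1 575 / 3 570 × 100 = 44.1
Ostwick Province in 1980: (1 300 + 2 476) / 6 131 × 100 = 3 776 / 6 131 × 100 = 61.6

Ostwick Province in 1965: 44.1
Ostwick Province in 1980: 61.6
Higher: Ostwick Province in 1980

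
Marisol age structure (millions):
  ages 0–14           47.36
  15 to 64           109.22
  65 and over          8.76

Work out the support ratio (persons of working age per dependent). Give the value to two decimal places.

Support ratio = 109.22 / (47.36 + 8.76) = 109.22 / 56.12 = 1.95

Support ratio: 1.95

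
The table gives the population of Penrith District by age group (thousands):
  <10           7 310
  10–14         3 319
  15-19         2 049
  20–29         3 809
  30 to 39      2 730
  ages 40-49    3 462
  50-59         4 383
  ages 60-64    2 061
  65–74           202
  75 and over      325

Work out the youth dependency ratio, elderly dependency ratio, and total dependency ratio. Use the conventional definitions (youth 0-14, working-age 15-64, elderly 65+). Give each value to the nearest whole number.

Youth dependency ratio: 57
Old-age dependency ratio: 3
Total dependency ratio: 60

0–14: 7 310 + 3 319 = 10 629
15–64: 2 049 + 3 809 + 2 730 + 3 462 + 4 383 + 2 061 = 18 494
65+: 202 + 325 = 527
Youth dependency ratio = 10 629 / 18 494 × 100 = 57
Old-age dependency ratio = 527 / 18 494 × 100 = 3
Total dependency ratio = (10 629 + 527) / 18 494 × 100 = 11 156 / 18 494 × 100 = 60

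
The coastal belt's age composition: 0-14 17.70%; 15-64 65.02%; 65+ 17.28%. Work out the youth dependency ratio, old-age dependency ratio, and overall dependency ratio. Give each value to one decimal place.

Youth dependency ratio: 27.2
Old-age dependency ratio: 26.6
Total dependency ratio: 53.8

Youth dependency ratio = 17.70 / 65.02 × 100 = 27.2
Old-age dependency ratio = 17.28 / 65.02 × 100 = 26.6
Total dependency ratio = (17.70 + 17.28) / 65.02 × 100 = 34.98 / 65.02 × 100 = 53.8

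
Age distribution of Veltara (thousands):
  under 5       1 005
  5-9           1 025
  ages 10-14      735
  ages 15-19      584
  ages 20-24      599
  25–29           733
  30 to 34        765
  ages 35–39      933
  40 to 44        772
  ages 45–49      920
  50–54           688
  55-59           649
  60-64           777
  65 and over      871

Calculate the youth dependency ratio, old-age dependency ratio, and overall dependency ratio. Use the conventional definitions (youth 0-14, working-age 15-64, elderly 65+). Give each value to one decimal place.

Youth dependency ratio: 37.3
Old-age dependency ratio: 11.7
Total dependency ratio: 49.0

0–14: 1 005 + 1 025 + 735 = 2 765
15–64: 584 + 599 + 733 + 765 + 933 + 772 + 920 + 688 + 649 + 777 = 7 420
65+: 871
Youth dependency ratio = 2 765 / 7 420 × 100 = 37.3
Old-age dependency ratio = 871 / 7 420 × 100 = 11.7
Total dependency ratio = (2 765 + 871) / 7 420 × 100 = 3 636 / 7 420 × 100 = 49.0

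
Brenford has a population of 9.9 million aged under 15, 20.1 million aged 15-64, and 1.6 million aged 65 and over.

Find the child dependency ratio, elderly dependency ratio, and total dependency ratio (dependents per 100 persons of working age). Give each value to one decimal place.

Youth dependency ratio: 49.3
Old-age dependency ratio: 8.0
Total dependency ratio: 57.2

Youth dependency ratio = 9.9 / 20.1 × 100 = 49.3
Old-age dependency ratio = 1.6 / 20.1 × 100 = 8.0
Total dependency ratio = (9.9 + 1.6) / 20.1 × 100 = 11.5 / 20.1 × 100 = 57.2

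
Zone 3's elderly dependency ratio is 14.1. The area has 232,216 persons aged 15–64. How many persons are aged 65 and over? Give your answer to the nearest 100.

Old-age dependency ratio = elderly / working-age × 100
14.1 = E / 232,216 × 100
⇒ 32,700

Aged 65 and over: 32,700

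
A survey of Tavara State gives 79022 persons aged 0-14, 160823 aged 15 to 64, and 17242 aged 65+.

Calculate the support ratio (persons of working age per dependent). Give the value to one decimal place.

Support ratio = 160823 / (79022 + 17242) = 160823 / 96264 = 1.7

Support ratio: 1.7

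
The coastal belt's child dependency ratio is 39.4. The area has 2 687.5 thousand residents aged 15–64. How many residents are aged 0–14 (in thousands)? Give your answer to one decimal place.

Aged 0–14: 1 058.9

Youth dependency ratio = youth / working-age × 100
39.4 = Y / 2 687.5 × 100
⇒ 1 058.9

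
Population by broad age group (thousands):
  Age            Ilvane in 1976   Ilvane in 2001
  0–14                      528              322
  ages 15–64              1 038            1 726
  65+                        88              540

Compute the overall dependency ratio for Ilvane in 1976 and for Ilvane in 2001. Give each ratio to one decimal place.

Ilvane in 1976: 59.3
Ilvane in 2001: 49.9

Ilvane in 1976: (528 + 88) / 1 038 × 100 = 616 / 1 038 × 100 = 59.3
Ilvane in 2001: (322 + 540) / 1 726 × 100 = 862 / 1 726 × 100 = 49.9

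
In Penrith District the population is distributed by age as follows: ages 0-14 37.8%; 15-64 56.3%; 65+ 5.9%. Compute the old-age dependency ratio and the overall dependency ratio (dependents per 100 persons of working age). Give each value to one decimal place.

Old-age dependency ratio: 10.5
Total dependency ratio: 77.6

Old-age dependency ratio = 5.9 / 56.3 × 100 = 10.5
Total dependency ratio = (37.8 + 5.9) / 56.3 × 100 = 43.7 / 56.3 × 100 = 77.6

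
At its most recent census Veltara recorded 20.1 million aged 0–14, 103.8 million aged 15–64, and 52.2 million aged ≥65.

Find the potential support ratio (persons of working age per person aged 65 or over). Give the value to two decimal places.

Potential support ratio = 103.8 / 52.2 = 1.99

Potential support ratio: 1.99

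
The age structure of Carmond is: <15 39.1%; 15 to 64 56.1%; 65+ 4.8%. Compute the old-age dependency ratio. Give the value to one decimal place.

Old-age dependency ratio = 4.8 / 56.1 × 100 = 8.6

Old-age dependency ratio: 8.6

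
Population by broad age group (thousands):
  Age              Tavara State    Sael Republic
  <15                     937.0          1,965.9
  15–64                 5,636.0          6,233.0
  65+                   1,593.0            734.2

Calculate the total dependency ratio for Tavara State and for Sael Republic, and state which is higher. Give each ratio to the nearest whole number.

Tavara State: (937.0 + 1,593.0) / 5,636.0 × 100 = 2,530.0 / 5,636.0 × 100 = 45
Sael Republic: (1,965.9 + 734.2) / 6,233.0 × 100 = 2,700.1 / 6,233.0 × 100 = 43

Tavara State: 45
Sael Republic: 43
Higher: Tavara State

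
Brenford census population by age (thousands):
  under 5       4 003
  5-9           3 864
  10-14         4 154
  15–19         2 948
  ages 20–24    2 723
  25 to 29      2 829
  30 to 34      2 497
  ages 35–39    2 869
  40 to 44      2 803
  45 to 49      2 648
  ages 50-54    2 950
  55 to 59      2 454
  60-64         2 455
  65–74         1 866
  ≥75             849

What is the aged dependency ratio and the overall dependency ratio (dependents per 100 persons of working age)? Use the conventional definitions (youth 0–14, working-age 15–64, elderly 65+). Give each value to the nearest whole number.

0–14: 4 003 + 3 864 + 4 154 = 12 021
15–64: 2 948 + 2 723 + 2 829 + 2 497 + 2 869 + 2 803 + 2 648 + 2 950 + 2 454 + 2 455 = 27 176
65+: 1 866 + 849 = 2 715
Old-age dependency ratio = 2 715 / 27 176 × 100 = 10
Total dependency ratio = (12 021 + 2 715) / 27 176 × 100 = 14 736 / 27 176 × 100 = 54

Old-age dependency ratio: 10
Total dependency ratio: 54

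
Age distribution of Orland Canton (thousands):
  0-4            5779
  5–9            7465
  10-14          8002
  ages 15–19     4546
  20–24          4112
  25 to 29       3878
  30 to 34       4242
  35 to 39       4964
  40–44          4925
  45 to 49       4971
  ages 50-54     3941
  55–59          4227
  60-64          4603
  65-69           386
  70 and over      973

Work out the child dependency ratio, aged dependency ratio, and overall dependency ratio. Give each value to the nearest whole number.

Youth dependency ratio: 48
Old-age dependency ratio: 3
Total dependency ratio: 51

0–14: 5779 + 7465 + 8002 = 21246
15–64: 4546 + 4112 + 3878 + 4242 + 4964 + 4925 + 4971 + 3941 + 4227 + 4603 = 44409
65+: 386 + 973 = 1359
Youth dependency ratio = 21246 / 44409 × 100 = 48
Old-age dependency ratio = 1359 / 44409 × 100 = 3
Total dependency ratio = (21246 + 1359) / 44409 × 100 = 22605 / 44409 × 100 = 51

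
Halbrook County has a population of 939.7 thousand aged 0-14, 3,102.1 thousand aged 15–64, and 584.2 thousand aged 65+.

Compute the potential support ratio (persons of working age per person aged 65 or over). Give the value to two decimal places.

Potential support ratio: 5.31

Potential support ratio = 3,102.1 / 584.2 = 5.31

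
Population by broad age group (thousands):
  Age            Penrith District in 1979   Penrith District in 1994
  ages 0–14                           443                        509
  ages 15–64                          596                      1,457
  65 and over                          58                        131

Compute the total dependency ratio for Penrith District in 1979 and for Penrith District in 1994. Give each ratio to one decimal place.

Penrith District in 1979: 84.1
Penrith District in 1994: 43.9

Penrith District in 1979: (443 + 58) / 596 × 100 = 501 / 596 × 100 = 84.1
Penrith District in 1994: (509 + 131) / 1,457 × 100 = 640 / 1,457 × 100 = 43.9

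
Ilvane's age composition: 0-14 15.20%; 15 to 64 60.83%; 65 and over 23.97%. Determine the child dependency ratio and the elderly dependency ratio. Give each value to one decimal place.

Youth dependency ratio = 15.20 / 60.83 × 100 = 25.0
Old-age dependency ratio = 23.97 / 60.83 × 100 = 39.4

Youth dependency ratio: 25.0
Old-age dependency ratio: 39.4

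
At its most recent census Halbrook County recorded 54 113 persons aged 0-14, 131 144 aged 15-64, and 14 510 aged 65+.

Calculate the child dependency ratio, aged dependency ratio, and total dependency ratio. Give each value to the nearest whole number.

Youth dependency ratio: 41
Old-age dependency ratio: 11
Total dependency ratio: 52

Youth dependency ratio = 54 113 / 131 144 × 100 = 41
Old-age dependency ratio = 14 510 / 131 144 × 100 = 11
Total dependency ratio = (54 113 + 14 510) / 131 144 × 100 = 68 623 / 131 144 × 100 = 52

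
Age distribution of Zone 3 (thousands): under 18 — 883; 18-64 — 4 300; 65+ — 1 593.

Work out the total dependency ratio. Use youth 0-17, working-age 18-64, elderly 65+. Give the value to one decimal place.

Total dependency ratio = (883 + 1 593) / 4 300 × 100 = 2 476 / 4 300 × 100 = 57.6

Total dependency ratio: 57.6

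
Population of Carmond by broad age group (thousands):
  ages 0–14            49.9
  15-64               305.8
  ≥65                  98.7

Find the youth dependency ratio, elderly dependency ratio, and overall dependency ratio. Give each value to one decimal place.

Youth dependency ratio: 16.3
Old-age dependency ratio: 32.3
Total dependency ratio: 48.6

Youth dependency ratio = 49.9 / 305.8 × 100 = 16.3
Old-age dependency ratio = 98.7 / 305.8 × 100 = 32.3
Total dependency ratio = (49.9 + 98.7) / 305.8 × 100 = 148.6 / 305.8 × 100 = 48.6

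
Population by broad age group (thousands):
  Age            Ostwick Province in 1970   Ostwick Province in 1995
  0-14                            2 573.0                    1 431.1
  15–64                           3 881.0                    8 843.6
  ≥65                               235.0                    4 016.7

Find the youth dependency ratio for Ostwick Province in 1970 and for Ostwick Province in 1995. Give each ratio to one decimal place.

Ostwick Province in 1970: 66.3
Ostwick Province in 1995: 16.2

Ostwick Province in 1970: 2 573.0 / 3 881.0 × 100 = 66.3
Ostwick Province in 1995: 1 431.1 / 8 843.6 × 100 = 16.2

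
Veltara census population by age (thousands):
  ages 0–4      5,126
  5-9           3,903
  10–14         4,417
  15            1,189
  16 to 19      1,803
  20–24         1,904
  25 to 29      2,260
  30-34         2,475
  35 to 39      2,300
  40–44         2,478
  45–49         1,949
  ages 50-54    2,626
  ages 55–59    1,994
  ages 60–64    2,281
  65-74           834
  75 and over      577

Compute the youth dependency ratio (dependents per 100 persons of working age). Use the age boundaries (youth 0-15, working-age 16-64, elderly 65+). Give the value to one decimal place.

Youth dependency ratio: 66.3

0–15: 5,126 + 3,903 + 4,417 + 1,189 = 14,635
16–64: 1,803 + 1,904 + 2,260 + 2,475 + 2,300 + 2,478 + 1,949 + 2,626 + 1,994 + 2,281 = 22,070
65+: 834 + 577 = 1,411
Youth dependency ratio = 14,635 / 22,070 × 100 = 66.3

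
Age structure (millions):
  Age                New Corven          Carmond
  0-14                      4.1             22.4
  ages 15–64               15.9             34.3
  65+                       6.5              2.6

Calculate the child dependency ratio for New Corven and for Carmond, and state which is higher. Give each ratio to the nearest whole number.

New Corven: 4.1 / 15.9 × 100 = 26
Carmond: 22.4 / 34.3 × 100 = 65

New Corven: 26
Carmond: 65
Higher: Carmond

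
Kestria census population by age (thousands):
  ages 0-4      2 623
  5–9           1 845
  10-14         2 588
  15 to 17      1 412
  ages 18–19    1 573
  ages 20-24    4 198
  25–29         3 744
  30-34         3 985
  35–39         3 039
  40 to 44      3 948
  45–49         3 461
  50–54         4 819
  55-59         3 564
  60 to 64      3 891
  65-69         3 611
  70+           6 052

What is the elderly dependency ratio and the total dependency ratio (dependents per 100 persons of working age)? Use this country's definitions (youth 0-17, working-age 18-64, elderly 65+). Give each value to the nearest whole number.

Old-age dependency ratio: 27
Total dependency ratio: 50

0–17: 2 623 + 1 845 + 2 588 + 1 412 = 8 468
18–64: 1 573 + 4 198 + 3 744 + 3 985 + 3 039 + 3 948 + 3 461 + 4 819 + 3 564 + 3 891 = 36 222
65+: 3 611 + 6 052 = 9 663
Old-age dependency ratio = 9 663 / 36 222 × 100 = 27
Total dependency ratio = (8 468 + 9 663) / 36 222 × 100 = 18 131 / 36 222 × 100 = 50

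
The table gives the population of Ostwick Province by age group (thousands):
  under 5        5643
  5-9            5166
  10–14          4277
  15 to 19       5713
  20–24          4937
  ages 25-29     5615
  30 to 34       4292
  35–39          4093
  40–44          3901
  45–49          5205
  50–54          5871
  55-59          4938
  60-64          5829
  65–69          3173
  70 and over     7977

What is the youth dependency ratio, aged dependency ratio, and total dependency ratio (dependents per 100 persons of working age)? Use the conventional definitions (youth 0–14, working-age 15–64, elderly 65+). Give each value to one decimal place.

Youth dependency ratio: 29.9
Old-age dependency ratio: 22.1
Total dependency ratio: 52.1

0–14: 5643 + 5166 + 4277 = 15086
15–64: 5713 + 4937 + 5615 + 4292 + 4093 + 3901 + 5205 + 5871 + 4938 + 5829 = 50394
65+: 3173 + 7977 = 11150
Youth dependency ratio = 15086 / 50394 × 100 = 29.9
Old-age dependency ratio = 11150 / 50394 × 100 = 22.1
Total dependency ratio = (15086 + 11150) / 50394 × 100 = 26236 / 50394 × 100 = 52.1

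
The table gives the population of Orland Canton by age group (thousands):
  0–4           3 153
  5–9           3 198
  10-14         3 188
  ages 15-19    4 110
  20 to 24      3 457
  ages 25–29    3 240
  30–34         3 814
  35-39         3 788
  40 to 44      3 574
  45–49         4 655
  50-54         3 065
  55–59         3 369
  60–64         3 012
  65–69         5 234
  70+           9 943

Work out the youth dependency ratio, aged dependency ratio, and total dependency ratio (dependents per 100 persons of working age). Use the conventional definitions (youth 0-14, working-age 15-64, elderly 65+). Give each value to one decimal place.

0–14: 3 153 + 3 198 + 3 188 = 9 539
15–64: 4 110 + 3 457 + 3 240 + 3 814 + 3 788 + 3 574 + 4 655 + 3 065 + 3 369 + 3 012 = 36 084
65+: 5 234 + 9 943 = 15 177
Youth dependency ratio = 9 539 / 36 084 × 100 = 26.4
Old-age dependency ratio = 15 177 / 36 084 × 100 = 42.1
Total dependency ratio = (9 539 + 15 177) / 36 084 × 100 = 24 716 / 36 084 × 100 = 68.5

Youth dependency ratio: 26.4
Old-age dependency ratio: 42.1
Total dependency ratio: 68.5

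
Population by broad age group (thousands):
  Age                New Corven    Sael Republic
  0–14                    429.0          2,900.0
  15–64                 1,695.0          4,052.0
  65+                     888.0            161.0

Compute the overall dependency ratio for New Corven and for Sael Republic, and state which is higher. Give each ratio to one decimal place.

New Corven: 77.7
Sael Republic: 75.5
Higher: New Corven

New Corven: (429.0 + 888.0) / 1,695.0 × 100 = 1,317.0 / 1,695.0 × 100 = 77.7
Sael Republic: (2,900.0 + 161.0) / 4,052.0 × 100 = 3,061.0 / 4,052.0 × 100 = 75.5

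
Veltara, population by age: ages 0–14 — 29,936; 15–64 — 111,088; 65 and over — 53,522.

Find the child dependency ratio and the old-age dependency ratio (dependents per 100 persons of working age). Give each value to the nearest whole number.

Youth dependency ratio = 29,936 / 111,088 × 100 = 27
Old-age dependency ratio = 53,522 / 111,088 × 100 = 48

Youth dependency ratio: 27
Old-age dependency ratio: 48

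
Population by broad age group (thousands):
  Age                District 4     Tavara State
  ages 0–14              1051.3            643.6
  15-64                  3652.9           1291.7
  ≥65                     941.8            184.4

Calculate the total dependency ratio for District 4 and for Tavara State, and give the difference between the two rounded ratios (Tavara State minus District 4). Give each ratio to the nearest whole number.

District 4: (1051.3 + 941.8) / 3652.9 × 100 = 1993.1 / 3652.9 × 100 = 55
Tavara State: (643.6 + 184.4) / 1291.7 × 100 = 828.0 / 1291.7 × 100 = 64

District 4: 55
Tavara State: 64
Difference: +9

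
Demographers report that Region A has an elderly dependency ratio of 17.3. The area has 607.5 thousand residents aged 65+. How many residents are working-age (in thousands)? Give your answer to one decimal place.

Old-age dependency ratio = elderly / working-age × 100
17.3 = 607.5 / W × 100
⇒ 3511.6

Working-age: 3511.6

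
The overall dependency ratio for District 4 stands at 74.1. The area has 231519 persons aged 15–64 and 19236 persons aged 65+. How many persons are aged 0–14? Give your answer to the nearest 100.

Total dependency ratio = (youth + elderly) / working-age × 100
74.1 = (Y + 19236) / 231519 × 100
⇒ 152300

Aged 0–14: 152300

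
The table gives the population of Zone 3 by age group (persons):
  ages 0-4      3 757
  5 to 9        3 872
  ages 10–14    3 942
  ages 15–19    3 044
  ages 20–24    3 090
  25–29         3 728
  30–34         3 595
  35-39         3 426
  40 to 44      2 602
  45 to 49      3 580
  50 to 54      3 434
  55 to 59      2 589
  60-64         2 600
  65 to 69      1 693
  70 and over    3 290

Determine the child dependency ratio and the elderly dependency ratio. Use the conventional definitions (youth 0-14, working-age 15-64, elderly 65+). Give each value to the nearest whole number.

Youth dependency ratio: 37
Old-age dependency ratio: 16

0–14: 3 757 + 3 872 + 3 942 = 11 571
15–64: 3 044 + 3 090 + 3 728 + 3 595 + 3 426 + 2 602 + 3 580 + 3 434 + 2 589 + 2 600 = 31 688
65+: 1 693 + 3 290 = 4 983
Youth dependency ratio = 11 571 / 31 688 × 100 = 37
Old-age dependency ratio = 4 983 / 31 688 × 100 = 16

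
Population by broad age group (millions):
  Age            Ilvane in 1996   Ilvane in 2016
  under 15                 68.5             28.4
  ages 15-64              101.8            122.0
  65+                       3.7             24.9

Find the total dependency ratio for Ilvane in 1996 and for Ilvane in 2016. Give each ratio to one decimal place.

Ilvane in 1996: 70.9
Ilvane in 2016: 43.7

Ilvane in 1996: (68.5 + 3.7) / 101.8 × 100 = 72.2 / 101.8 × 100 = 70.9
Ilvane in 2016: (28.4 + 24.9) / 122.0 × 100 = 53.3 / 122.0 × 100 = 43.7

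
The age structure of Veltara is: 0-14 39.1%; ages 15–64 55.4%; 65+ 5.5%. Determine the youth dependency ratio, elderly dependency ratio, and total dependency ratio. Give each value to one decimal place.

Youth dependency ratio = 39.1 / 55.4 × 100 = 70.6
Old-age dependency ratio = 5.5 / 55.4 × 100 = 9.9
Total dependency ratio = (39.1 + 5.5) / 55.4 × 100 = 44.6 / 55.4 × 100 = 80.5

Youth dependency ratio: 70.6
Old-age dependency ratio: 9.9
Total dependency ratio: 80.5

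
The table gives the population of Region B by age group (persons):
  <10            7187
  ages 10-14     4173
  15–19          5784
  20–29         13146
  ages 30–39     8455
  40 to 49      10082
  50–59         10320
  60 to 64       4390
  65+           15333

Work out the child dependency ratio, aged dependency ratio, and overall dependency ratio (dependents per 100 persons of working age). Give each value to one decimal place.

0–14: 7187 + 4173 = 11360
15–64: 5784 + 13146 + 8455 + 10082 + 10320 + 4390 = 52177
65+: 15333
Youth dependency ratio = 11360 / 52177 × 100 = 21.8
Old-age dependency ratio = 15333 / 52177 × 100 = 29.4
Total dependency ratio = (11360 + 15333) / 52177 × 100 = 26693 / 52177 × 100 = 51.2

Youth dependency ratio: 21.8
Old-age dependency ratio: 29.4
Total dependency ratio: 51.2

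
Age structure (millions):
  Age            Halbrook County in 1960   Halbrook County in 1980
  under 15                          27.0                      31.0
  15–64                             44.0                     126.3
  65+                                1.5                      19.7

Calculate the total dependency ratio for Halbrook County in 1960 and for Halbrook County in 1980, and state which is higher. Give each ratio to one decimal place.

Halbrook County in 1960: 64.8
Halbrook County in 1980: 40.1
Higher: Halbrook County in 1960

Halbrook County in 1960: (27.0 + 1.5) / 44.0 × 100 = 28.5 / 44.0 × 100 = 64.8
Halbrook County in 1980: (31.0 + 19.7) / 126.3 × 100 = 50.7 / 126.3 × 100 = 40.1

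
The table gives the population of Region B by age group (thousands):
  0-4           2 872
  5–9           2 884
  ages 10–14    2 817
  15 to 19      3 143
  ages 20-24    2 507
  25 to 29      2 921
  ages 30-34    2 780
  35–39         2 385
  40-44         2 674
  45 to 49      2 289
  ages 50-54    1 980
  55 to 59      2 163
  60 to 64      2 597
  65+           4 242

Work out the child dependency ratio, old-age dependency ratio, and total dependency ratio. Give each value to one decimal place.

Youth dependency ratio: 33.7
Old-age dependency ratio: 16.7
Total dependency ratio: 50.4

0–14: 2 872 + 2 884 + 2 817 = 8 573
15–64: 3 143 + 2 507 + 2 921 + 2 780 + 2 385 + 2 674 + 2 289 + 1 980 + 2 163 + 2 597 = 25 439
65+: 4 242
Youth dependency ratio = 8 573 / 25 439 × 100 = 33.7
Old-age dependency ratio = 4 242 / 25 439 × 100 = 16.7
Total dependency ratio = (8 573 + 4 242) / 25 439 × 100 = 12 815 / 25 439 × 100 = 50.4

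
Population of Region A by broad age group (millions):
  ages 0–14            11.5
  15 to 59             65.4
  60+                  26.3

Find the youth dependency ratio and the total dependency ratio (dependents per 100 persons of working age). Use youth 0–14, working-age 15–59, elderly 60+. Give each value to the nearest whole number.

Youth dependency ratio = 11.5 / 65.4 × 100 = 18
Total dependency ratio = (11.5 + 26.3) / 65.4 × 100 = 37.8 / 65.4 × 100 = 58

Youth dependency ratio: 18
Total dependency ratio: 58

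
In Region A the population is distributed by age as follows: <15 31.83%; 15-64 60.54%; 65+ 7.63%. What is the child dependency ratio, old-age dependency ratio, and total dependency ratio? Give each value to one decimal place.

Youth dependency ratio = 31.83 / 60.54 × 100 = 52.6
Old-age dependency ratio = 7.63 / 60.54 × 100 = 12.6
Total dependency ratio = (31.83 + 7.63) / 60.54 × 100 = 39.46 / 60.54 × 100 = 65.2

Youth dependency ratio: 52.6
Old-age dependency ratio: 12.6
Total dependency ratio: 65.2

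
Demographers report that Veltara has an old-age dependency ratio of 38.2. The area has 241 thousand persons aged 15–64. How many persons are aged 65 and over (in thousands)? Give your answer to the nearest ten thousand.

Aged 65 and over: 90

Old-age dependency ratio = elderly / working-age × 100
38.2 = E / 241 × 100
⇒ 90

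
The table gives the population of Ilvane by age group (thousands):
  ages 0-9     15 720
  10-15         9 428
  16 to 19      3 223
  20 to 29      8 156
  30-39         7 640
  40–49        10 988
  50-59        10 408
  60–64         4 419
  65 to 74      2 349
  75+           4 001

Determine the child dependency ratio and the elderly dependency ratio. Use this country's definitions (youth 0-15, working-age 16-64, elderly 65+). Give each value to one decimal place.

0–15: 15 720 + 9 428 = 25 148
16–64: 3 223 + 8 156 + 7 640 + 10 988 + 10 408 + 4 419 = 44 834
65+: 2 349 + 4 001 = 6 350
Youth dependency ratio = 25 148 / 44 834 × 100 = 56.1
Old-age dependency ratio = 6 350 / 44 834 × 100 = 14.2

Youth dependency ratio: 56.1
Old-age dependency ratio: 14.2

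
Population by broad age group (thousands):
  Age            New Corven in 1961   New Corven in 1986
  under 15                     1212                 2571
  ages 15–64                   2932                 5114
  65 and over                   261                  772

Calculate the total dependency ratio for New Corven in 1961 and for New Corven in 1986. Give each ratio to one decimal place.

New Corven in 1961: (1212 + 261) / 2932 × 100 = 1473 / 2932 × 100 = 50.2
New Corven in 1986: (2571 + 772) / 5114 × 100 = 3343 / 5114 × 100 = 65.4

New Corven in 1961: 50.2
New Corven in 1986: 65.4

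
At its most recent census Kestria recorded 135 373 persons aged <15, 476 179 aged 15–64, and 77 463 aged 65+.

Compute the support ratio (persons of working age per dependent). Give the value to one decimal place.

Support ratio = 476 179 / (135 373 + 77 463) = 476 179 / 212 836 = 2.2

Support ratio: 2.2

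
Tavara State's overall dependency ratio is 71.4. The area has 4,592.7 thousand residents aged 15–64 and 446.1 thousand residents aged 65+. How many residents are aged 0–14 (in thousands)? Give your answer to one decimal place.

Total dependency ratio = (youth + elderly) / working-age × 100
71.4 = (Y + 446.1) / 4,592.7 × 100
⇒ 2,833.1

Aged 0–14: 2,833.1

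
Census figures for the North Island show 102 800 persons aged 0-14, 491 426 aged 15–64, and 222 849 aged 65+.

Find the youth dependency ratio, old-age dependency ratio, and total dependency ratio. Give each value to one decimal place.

Youth dependency ratio: 20.9
Old-age dependency ratio: 45.3
Total dependency ratio: 66.3

Youth dependency ratio = 102 800 / 491 426 × 100 = 20.9
Old-age dependency ratio = 222 849 / 491 426 × 100 = 45.3
Total dependency ratio = (102 800 + 222 849) / 491 426 × 100 = 325 649 / 491 426 × 100 = 66.3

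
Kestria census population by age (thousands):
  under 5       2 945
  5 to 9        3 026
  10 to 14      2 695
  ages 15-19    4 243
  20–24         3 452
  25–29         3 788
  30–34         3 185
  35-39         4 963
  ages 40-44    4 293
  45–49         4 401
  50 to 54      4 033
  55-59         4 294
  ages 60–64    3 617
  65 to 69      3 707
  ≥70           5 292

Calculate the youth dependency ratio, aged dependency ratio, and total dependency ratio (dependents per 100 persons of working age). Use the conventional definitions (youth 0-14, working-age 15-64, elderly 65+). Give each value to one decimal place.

0–14: 2 945 + 3 026 + 2 695 = 8 666
15–64: 4 243 + 3 452 + 3 788 + 3 185 + 4 963 + 4 293 + 4 401 + 4 033 + 4 294 + 3 617 = 40 269
65+: 3 707 + 5 292 = 8 999
Youth dependency ratio = 8 666 / 40 269 × 100 = 21.5
Old-age dependency ratio = 8 999 / 40 269 × 100 = 22.3
Total dependency ratio = (8 666 + 8 999) / 40 269 × 100 = 17 665 / 40 269 × 100 = 43.9

Youth dependency ratio: 21.5
Old-age dependency ratio: 22.3
Total dependency ratio: 43.9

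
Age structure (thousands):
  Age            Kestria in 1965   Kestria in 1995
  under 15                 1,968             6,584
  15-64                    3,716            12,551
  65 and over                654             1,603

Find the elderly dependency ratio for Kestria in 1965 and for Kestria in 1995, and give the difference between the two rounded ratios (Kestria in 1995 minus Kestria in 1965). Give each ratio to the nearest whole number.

Kestria in 1965: 654 / 3,716 × 100 = 18
Kestria in 1995: 1,603 / 12,551 × 100 = 13

Kestria in 1965: 18
Kestria in 1995: 13
Difference: -5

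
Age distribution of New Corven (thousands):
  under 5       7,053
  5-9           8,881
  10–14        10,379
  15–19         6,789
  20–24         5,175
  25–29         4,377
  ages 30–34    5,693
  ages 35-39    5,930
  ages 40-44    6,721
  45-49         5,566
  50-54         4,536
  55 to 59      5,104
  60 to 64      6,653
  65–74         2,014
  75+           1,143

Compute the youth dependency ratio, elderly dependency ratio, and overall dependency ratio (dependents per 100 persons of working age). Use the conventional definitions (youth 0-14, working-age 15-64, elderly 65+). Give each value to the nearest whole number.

Youth dependency ratio: 47
Old-age dependency ratio: 6
Total dependency ratio: 52

0–14: 7,053 + 8,881 + 10,379 = 26,313
15–64: 6,789 + 5,175 + 4,377 + 5,693 + 5,930 + 6,721 + 5,566 + 4,536 + 5,104 + 6,653 = 56,544
65+: 2,014 + 1,143 = 3,157
Youth dependency ratio = 26,313 / 56,544 × 100 = 47
Old-age dependency ratio = 3,157 / 56,544 × 100 = 6
Total dependency ratio = (26,313 + 3,157) / 56,544 × 100 = 29,470 / 56,544 × 100 = 52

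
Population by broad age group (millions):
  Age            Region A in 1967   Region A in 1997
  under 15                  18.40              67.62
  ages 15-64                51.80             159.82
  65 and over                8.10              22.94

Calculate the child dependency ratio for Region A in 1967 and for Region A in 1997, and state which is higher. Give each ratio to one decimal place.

Region A in 1967: 35.5
Region A in 1997: 42.3
Higher: Region A in 1997

Region A in 1967: 18.40 / 51.80 × 100 = 35.5
Region A in 1997: 67.62 / 159.82 × 100 = 42.3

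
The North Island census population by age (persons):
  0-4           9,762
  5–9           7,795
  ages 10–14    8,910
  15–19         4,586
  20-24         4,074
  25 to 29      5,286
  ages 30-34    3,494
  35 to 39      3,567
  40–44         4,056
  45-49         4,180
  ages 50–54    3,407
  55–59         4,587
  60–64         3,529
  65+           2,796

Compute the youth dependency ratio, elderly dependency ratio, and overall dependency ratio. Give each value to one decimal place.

0–14: 9,762 + 7,795 + 8,910 = 26,467
15–64: 4,586 + 4,074 + 5,286 + 3,494 + 3,567 + 4,056 + 4,180 + 3,407 + 4,587 + 3,529 = 40,766
65+: 2,796
Youth dependency ratio = 26,467 / 40,766 × 100 = 64.9
Old-age dependency ratio = 2,796 / 40,766 × 100 = 6.9
Total dependency ratio = (26,467 + 2,796) / 40,766 × 100 = 29,263 / 40,766 × 100 = 71.8

Youth dependency ratio: 64.9
Old-age dependency ratio: 6.9
Total dependency ratio: 71.8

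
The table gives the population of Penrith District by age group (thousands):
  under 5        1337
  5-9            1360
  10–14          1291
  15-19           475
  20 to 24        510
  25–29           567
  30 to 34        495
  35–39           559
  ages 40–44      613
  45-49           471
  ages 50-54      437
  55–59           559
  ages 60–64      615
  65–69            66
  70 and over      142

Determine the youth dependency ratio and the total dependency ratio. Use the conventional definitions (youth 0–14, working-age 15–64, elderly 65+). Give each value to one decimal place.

Youth dependency ratio: 75.2
Total dependency ratio: 79.2

0–14: 1337 + 1360 + 1291 = 3988
15–64: 475 + 510 + 567 + 495 + 559 + 613 + 471 + 437 + 559 + 615 = 5301
65+: 66 + 142 = 208
Youth dependency ratio = 3988 / 5301 × 100 = 75.2
Total dependency ratio = (3988 + 208) / 5301 × 100 = 4196 / 5301 × 100 = 79.2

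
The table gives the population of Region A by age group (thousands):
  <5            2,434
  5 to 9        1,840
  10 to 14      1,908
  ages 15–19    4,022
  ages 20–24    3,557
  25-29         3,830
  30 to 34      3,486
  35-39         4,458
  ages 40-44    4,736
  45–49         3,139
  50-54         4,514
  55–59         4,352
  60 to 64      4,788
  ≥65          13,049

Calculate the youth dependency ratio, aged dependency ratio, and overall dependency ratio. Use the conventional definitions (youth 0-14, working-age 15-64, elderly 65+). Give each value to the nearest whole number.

0–14: 2,434 + 1,840 + 1,908 = 6,182
15–64: 4,022 + 3,557 + 3,830 + 3,486 + 4,458 + 4,736 + 3,139 + 4,514 + 4,352 + 4,788 = 40,882
65+: 13,049
Youth dependency ratio = 6,182 / 40,882 × 100 = 15
Old-age dependency ratio = 13,049 / 40,882 × 100 = 32
Total dependency ratio = (6,182 + 13,049) / 40,882 × 100 = 19,231 / 40,882 × 100 = 47

Youth dependency ratio: 15
Old-age dependency ratio: 32
Total dependency ratio: 47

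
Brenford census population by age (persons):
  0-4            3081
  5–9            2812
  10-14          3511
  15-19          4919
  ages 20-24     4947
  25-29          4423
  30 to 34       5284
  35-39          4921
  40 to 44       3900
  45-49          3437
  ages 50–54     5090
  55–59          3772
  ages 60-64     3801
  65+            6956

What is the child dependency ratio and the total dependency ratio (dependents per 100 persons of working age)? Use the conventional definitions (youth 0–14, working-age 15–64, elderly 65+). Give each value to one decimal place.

Youth dependency ratio: 21.1
Total dependency ratio: 36.8

0–14: 3081 + 2812 + 3511 = 9404
15–64: 4919 + 4947 + 4423 + 5284 + 4921 + 3900 + 3437 + 5090 + 3772 + 3801 = 44494
65+: 6956
Youth dependency ratio = 9404 / 44494 × 100 = 21.1
Total dependency ratio = (9404 + 6956) / 44494 × 100 = 16360 / 44494 × 100 = 36.8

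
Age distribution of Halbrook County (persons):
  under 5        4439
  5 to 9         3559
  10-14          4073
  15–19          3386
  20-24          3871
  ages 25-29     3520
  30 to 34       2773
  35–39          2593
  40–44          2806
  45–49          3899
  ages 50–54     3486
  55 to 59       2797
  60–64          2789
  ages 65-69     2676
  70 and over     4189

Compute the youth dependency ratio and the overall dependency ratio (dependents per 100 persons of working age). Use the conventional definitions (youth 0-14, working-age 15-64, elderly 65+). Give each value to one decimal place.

0–14: 4439 + 3559 + 4073 = 12071
15–64: 3386 + 3871 + 3520 + 2773 + 2593 + 2806 + 3899 + 3486 + 2797 + 2789 = 31920
65+: 2676 + 4189 = 6865
Youth dependency ratio = 12071 / 31920 × 100 = 37.8
Total dependency ratio = (12071 + 6865) / 31920 × 100 = 18936 / 31920 × 100 = 59.3

Youth dependency ratio: 37.8
Total dependency ratio: 59.3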